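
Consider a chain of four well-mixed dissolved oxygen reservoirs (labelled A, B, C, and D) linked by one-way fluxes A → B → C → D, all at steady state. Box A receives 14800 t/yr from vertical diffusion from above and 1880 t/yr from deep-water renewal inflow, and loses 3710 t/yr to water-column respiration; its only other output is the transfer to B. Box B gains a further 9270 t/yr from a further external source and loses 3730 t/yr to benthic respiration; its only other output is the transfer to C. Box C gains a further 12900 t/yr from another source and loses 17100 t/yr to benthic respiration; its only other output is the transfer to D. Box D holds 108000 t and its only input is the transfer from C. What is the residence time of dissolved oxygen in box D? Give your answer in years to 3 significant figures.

Box A: F(A→B) = (14800 + 1880) − 3710 = 12970 t/yr.
Box B: F(B→C) = (12970 + 9270) − 3730 = 18510 t/yr.
Box C: F(C→D) = (18510 + 12900) − 17100 = 14310 t/yr.
Box D throughput = its input = 14310 t/yr; τ = 108000 / 14310 = 7.547 yr.

7.55 yr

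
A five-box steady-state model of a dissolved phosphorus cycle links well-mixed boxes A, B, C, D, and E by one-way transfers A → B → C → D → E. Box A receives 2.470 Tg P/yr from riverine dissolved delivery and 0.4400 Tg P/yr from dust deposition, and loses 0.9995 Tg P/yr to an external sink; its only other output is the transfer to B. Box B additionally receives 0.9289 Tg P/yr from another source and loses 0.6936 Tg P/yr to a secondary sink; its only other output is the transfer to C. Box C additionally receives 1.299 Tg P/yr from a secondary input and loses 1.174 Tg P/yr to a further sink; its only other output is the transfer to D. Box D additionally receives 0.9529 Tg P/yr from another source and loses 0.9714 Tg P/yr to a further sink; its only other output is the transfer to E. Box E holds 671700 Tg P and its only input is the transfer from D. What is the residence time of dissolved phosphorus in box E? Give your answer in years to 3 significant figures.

Box A: F(A→B) = (2.470 + 0.4400) − 0.9995 = 1.9105 Tg P/yr.
Box B: F(B→C) = (1.9105 + 0.9289) − 0.6936 = 2.1458 Tg P/yr.
Box C: F(C→D) = (2.1458 + 1.299) − 1.174 = 2.2708 Tg P/yr.
Box D: F(D→E) = (2.2708 + 0.9529) − 0.9714 = 2.2523 Tg P/yr.
Box E throughput = its input = 2.2523 Tg P/yr; τ = 671700 / 2.2523 = 298200 yr.

298000 yr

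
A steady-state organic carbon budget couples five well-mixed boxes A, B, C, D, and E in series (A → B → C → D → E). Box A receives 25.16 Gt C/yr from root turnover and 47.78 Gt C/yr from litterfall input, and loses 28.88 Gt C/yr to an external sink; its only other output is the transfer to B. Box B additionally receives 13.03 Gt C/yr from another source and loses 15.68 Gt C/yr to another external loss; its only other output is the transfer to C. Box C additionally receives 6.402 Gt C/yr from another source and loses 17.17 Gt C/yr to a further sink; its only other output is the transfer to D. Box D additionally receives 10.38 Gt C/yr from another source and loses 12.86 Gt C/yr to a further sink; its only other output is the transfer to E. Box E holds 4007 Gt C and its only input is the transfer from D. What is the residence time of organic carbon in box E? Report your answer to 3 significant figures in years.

Box A: F(A→B) = (25.16 + 47.78) − 28.88 = 44.060 Gt C/yr.
Box B: F(B→C) = (44.060 + 13.03) − 15.68 = 41.410 Gt C/yr.
Box C: F(C→D) = (41.410 + 6.402) − 17.17 = 30.642 Gt C/yr.
Box D: F(D→E) = (30.642 + 10.38) − 12.86 = 28.162 Gt C/yr.
Box E throughput = its input = 28.162 Gt C/yr; τ = 4007 / 28.162 = 142.3 yr.

142 yr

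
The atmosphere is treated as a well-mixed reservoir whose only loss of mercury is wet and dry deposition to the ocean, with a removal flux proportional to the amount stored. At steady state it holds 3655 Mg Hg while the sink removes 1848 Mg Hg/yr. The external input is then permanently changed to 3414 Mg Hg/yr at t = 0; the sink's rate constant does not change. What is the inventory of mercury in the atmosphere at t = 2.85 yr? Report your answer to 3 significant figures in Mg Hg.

6020 Mg Hg

The sink rate constant is k = F₀/M₀ = 1848/3655 = 0.5056 yr⁻¹.
Solving dM/dt = F₁ − kM with M(0) = M₀ gives M(t) = F₁/k + (M₀ − F₁/k)·e^(−kt).
F₁/k = 3414/0.5056 = 6752.3 Mg Hg; kt = 0.5056 × 2.85 = 1.441, e^(−kt) = 0.2367.
M(2.85) = 6752.3 + (3655 − 6752.3) × 0.2367 = 6752.3 − 733.1 = 6019.2 Mg Hg.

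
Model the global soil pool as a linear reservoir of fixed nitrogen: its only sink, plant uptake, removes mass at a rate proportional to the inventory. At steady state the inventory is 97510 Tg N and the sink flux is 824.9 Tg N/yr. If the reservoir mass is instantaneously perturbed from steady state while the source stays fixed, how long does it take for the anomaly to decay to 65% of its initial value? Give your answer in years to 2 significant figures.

51 yr

For a linear reservoir the anomaly decays as exp(−t/τ) with τ = M/F = 97510/824.9 = 118.2 yr.
exp(−t/τ) = 0.65 ⇒ t = −τ ln(0.65) = 118.2 × 0.4308 = 50.92 yr.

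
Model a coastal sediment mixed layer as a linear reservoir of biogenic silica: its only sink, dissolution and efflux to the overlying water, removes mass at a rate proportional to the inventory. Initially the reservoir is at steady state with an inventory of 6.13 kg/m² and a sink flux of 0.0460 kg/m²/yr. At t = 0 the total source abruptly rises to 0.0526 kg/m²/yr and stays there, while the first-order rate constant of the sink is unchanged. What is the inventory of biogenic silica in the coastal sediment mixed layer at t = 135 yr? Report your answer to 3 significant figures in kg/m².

Residence time τ = M₀/F₀ = 133.3 yr. The eventual steady state is M_∞ = M₀·(F₁/F₀) = 6.13 × 0.0526/0.0460 = 7.0095 kg/m².
The anomaly ΔM(t) = M(t) − M_∞ decays as ΔM₀·e^(−t/τ) with ΔM₀ = 6.13 − 7.0095 = −0.8795 kg/m².
At t = 135 yr, e^(−t/τ) = e^(−1.013) = 0.3631, so ΔM = −0.3194 kg/m² and M = 7.0095 − 0.3194 = 6.6902 kg/m².

6.69 kg/m²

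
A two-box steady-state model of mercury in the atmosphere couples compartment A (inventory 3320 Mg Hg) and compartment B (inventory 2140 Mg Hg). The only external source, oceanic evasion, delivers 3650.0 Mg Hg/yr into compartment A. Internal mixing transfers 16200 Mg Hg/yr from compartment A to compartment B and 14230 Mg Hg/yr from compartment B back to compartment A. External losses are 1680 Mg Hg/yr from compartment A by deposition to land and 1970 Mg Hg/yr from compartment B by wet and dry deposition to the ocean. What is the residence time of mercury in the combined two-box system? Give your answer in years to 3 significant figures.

Treat the two boxes together as one reservoir: the mixing fluxes between them are internal recycling, so τ = ΣM / Σ(external losses).
M_total = 3320 + 2140 = 5460.0 Mg Hg.
ΣF_external_out = 1680 + 1970 = 3650.0 Mg Hg/yr.
τ = M_total / ΣF_ext = 5460.0 / 3650.0 = 1.496 yr.

1.50 yr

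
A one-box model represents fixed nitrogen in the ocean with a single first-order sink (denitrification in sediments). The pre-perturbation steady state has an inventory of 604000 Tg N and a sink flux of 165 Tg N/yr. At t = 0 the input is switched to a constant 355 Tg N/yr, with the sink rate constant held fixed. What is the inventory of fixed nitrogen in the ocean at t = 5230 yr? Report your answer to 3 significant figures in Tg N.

1.13×10^6 Tg N

The sink rate constant is k = F₀/M₀ = 165/604000 = 0.0002732 yr⁻¹.
Solving dM/dt = F₁ − kM with M(0) = M₀ gives M(t) = F₁/k + (M₀ − F₁/k)·e^(−kt).
F₁/k = 355/0.0002732 = 1.2995×10^6 Tg N; kt = 0.0002732 × 5230 = 1.429, e^(−kt) = 0.2396.
M(5230) = 1.2995×10^6 + (604000 − 1.2995×10^6) × 0.2396 = 1.2995×10^6 − 166700 = 1.1329×10^6 Tg N.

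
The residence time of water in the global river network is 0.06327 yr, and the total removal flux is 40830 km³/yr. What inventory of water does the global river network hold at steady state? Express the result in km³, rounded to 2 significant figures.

τ = M/F ⇒ M = τ × F = 0.06327 × 40830 = 2583 km³.

2600 km³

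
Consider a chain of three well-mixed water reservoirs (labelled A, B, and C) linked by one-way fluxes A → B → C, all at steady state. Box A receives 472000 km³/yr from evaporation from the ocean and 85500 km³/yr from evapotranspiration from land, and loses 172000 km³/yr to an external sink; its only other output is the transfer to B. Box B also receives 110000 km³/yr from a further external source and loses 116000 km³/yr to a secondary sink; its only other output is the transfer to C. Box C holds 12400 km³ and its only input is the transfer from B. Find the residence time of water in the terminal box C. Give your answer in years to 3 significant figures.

Box A: F(A→B) = (472000 + 85500) − 172000 = 385500 km³/yr.
Box B: F(B→C) = (385500 + 110000) − 116000 = 379500 km³/yr.
Box C throughput = its input = 379500 km³/yr; τ = 12400 / 379500 = 0.03267 yr.

0.0327 yr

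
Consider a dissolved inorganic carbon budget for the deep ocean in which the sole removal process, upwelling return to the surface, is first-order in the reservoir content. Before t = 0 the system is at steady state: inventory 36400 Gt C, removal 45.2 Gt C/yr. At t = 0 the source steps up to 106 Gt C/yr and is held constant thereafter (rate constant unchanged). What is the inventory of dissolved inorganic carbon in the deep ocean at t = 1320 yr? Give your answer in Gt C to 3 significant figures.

75900 Gt C

τ = M₀/F₀ = 36400/45.2 = 805.3 yr; rate constant k = 1/τ.
New steady state M_∞ = F₁/k = F₁·τ = 106 × 805.3 = 85363 Gt C.
M(t) = M_∞ + (M₀ − M_∞)·e^(−t/τ); t/τ = 1320/805.3 = 1.639, so e^(−t/τ) = 0.1942.
M(t) = 85363 − 48960 × 0.1942 = 75857 Gt C.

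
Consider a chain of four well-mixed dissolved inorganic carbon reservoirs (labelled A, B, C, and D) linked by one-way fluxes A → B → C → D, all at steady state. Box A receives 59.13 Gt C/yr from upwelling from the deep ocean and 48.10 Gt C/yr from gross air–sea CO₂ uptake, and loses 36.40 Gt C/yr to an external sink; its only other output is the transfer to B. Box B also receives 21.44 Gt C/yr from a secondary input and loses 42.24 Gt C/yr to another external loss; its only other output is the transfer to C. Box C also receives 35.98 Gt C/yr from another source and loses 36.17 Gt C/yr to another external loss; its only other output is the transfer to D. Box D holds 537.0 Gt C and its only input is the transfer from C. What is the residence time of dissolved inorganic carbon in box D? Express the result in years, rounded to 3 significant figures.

Box A: F(A→B) = (59.13 + 48.10) − 36.40 = 70.830 Gt C/yr.
Box B: F(B→C) = (70.830 + 21.44) − 42.24 = 50.030 Gt C/yr.
Box C: F(C→D) = (50.030 + 35.98) − 36.17 = 49.840 Gt C/yr.
Box D throughput = its input = 49.840 Gt C/yr; τ = 537.0 / 49.840 = 10.77 yr.

10.8 yr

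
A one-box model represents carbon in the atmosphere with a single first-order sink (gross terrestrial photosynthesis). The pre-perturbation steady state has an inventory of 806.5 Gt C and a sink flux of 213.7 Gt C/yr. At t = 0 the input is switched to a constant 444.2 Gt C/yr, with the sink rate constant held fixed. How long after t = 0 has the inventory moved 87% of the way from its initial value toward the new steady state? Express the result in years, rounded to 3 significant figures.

7.70 yr

τ = M₀/F₀ = 806.5/213.7 = 3.774 yr.
The remaining gap fraction is e^(−t/τ); 87% covered ⇒ e^(−t/τ) = 0.130.
t = −τ ln(0.130) = 3.774 × 2.040 = 7.700 yr.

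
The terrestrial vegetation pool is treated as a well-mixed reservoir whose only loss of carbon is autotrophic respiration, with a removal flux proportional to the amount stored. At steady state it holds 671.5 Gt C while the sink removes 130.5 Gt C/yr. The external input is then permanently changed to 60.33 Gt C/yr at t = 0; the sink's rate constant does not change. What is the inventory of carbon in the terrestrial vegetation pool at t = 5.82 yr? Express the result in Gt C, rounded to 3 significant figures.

The sink rate constant is k = F₀/M₀ = 130.5/671.5 = 0.1943 yr⁻¹.
Solving dM/dt = F₁ − kM with M(0) = M₀ gives M(t) = F₁/k + (M₀ − F₁/k)·e^(−kt).
F₁/k = 60.33/0.1943 = 310.43 Gt C; kt = 0.1943 × 5.82 = 1.131, e^(−kt) = 0.3227.
M(5.82) = 310.43 + (671.5 − 310.43) × 0.3227 = 310.43 + 116.5 = 426.95 Gt C.

427 Gt C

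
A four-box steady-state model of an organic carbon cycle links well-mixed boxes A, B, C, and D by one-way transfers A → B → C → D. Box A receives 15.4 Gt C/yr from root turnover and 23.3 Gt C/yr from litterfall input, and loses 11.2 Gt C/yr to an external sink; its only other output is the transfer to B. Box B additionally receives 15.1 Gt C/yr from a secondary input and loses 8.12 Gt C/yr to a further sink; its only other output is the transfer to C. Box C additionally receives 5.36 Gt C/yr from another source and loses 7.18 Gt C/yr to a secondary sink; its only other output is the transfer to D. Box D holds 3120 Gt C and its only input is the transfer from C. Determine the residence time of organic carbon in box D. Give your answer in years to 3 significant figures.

Box A: F(A→B) = (15.4 + 23.3) − 11.2 = 27.500 Gt C/yr.
Box B: F(B→C) = (27.500 + 15.1) − 8.12 = 34.480 Gt C/yr.
Box C: F(C→D) = (34.480 + 5.36) − 7.18 = 32.660 Gt C/yr.
Box D throughput = its input = 32.660 Gt C/yr; τ = 3120 / 32.660 = 95.53 yr.

95.5 yr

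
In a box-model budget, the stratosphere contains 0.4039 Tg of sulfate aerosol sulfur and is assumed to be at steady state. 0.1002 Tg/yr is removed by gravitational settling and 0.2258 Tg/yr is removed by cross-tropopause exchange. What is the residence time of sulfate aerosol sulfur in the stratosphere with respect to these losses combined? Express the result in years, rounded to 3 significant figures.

Total removal = 0.1002 + 0.2258 = 0.32600 Tg/yr.
τ = M / ΣF_out = 0.4039 / 0.32600 = 1.239 yr.

1.24 yr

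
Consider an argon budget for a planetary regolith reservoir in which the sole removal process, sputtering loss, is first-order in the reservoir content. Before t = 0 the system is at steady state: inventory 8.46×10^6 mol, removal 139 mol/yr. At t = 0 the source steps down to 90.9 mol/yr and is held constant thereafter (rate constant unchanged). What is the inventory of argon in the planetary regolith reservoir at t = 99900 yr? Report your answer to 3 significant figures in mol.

τ = M₀/F₀ = 8.46×10^6/139 = 60860 yr; rate constant k = 1/τ.
New steady state M_∞ = F₁/k = F₁·τ = 90.9 × 60860 = 5.5325×10^6 mol.
M(t) = M_∞ + (M₀ − M_∞)·e^(−t/τ); t/τ = 99900/60860 = 1.641, so e^(−t/τ) = 0.1937.
M(t) = 5.5325×10^6 + 2.928×10^6 × 0.1937 = 6.0996×10^6 mol.

6.10×10^6 mol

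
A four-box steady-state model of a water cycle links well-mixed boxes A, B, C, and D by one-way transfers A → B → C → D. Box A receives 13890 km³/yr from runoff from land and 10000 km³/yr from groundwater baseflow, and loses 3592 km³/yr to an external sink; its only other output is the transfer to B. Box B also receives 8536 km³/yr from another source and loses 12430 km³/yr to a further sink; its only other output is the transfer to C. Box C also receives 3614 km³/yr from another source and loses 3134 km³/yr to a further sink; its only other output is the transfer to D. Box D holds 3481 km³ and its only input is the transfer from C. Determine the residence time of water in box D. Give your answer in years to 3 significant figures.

0.206 yr

Box A: F(A→B) = (13890 + 10000) − 3592 = 20298 km³/yr.
Box B: F(B→C) = (20298 + 8536) − 12430 = 16404 km³/yr.
Box C: F(C→D) = (16404 + 3614) − 3134 = 16884 km³/yr.
Box D throughput = its input = 16884 km³/yr; τ = 3481 / 16884 = 0.2062 yr.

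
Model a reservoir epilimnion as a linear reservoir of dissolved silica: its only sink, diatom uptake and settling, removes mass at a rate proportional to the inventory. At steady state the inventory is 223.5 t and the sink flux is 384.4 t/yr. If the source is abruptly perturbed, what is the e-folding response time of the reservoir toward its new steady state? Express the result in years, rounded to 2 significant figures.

For a linear reservoir the response time equals the residence time τ = M/F.
τ = 223.5 / 384.4 = 0.5814 yr.

0.58 yr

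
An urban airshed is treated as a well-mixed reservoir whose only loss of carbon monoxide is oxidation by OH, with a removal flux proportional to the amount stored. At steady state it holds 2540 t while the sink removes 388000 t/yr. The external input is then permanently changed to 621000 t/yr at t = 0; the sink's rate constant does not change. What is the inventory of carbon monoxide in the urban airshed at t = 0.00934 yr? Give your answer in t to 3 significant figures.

τ = M₀/F₀ = 2540/388000 = 0.006546 yr; rate constant k = 1/τ.
New steady state M_∞ = F₁/k = F₁·τ = 621000 × 0.006546 = 4065.3 t.
M(t) = M_∞ + (M₀ − M_∞)·e^(−t/τ); t/τ = 0.00934/0.006546 = 1.427, so e^(−t/τ) = 0.2401.
M(t) = 4065.3 − 1525 × 0.2401 = 3699.1 t.

3700 t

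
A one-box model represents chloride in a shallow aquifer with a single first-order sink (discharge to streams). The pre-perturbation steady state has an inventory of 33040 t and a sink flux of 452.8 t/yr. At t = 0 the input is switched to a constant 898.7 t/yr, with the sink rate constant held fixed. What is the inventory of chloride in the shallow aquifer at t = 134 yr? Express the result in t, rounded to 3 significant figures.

60400 t

Residence time τ = M₀/F₀ = 72.97 yr. The eventual steady state is M_∞ = M₀·(F₁/F₀) = 33040 × 898.7/452.8 = 65577 t.
The anomaly ΔM(t) = M(t) − M_∞ decays as ΔM₀·e^(−t/τ) with ΔM₀ = 33040 − 65577 = −32540 t.
At t = 134 yr, e^(−t/τ) = e^(−1.836) = 0.1594, so ΔM = −5186 t and M = 65577 − 5186 = 60391 t.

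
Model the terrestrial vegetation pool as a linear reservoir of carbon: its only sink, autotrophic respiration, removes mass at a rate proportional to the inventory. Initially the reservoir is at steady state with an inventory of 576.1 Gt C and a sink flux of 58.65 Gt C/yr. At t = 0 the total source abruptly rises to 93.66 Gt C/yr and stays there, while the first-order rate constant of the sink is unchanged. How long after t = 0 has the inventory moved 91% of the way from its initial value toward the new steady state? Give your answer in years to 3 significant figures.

23.7 yr

τ = M₀/F₀ = 576.1/58.65 = 9.823 yr.
The remaining gap fraction is e^(−t/τ); 91% covered ⇒ e^(−t/τ) = 0.0900.
t = −τ ln(0.0900) = 9.823 × 2.408 = 23.65 yr.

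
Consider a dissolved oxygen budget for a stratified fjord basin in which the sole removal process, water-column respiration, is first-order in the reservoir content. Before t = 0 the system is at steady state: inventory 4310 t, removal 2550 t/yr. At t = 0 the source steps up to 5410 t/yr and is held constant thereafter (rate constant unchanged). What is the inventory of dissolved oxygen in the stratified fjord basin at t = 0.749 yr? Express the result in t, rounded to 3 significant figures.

Residence time τ = M₀/F₀ = 1.690 yr. The eventual steady state is M_∞ = M₀·(F₁/F₀) = 4310 × 5410/2550 = 9144.0 t.
The anomaly ΔM(t) = M(t) − M_∞ decays as ΔM₀·e^(−t/τ) with ΔM₀ = 4310 − 9144.0 = −4834 t.
At t = 0.749 yr, e^(−t/τ) = e^(−0.4431) = 0.6420, so ΔM = −3103 t and M = 9144.0 − 3103 = 6040.5 t.

6040 t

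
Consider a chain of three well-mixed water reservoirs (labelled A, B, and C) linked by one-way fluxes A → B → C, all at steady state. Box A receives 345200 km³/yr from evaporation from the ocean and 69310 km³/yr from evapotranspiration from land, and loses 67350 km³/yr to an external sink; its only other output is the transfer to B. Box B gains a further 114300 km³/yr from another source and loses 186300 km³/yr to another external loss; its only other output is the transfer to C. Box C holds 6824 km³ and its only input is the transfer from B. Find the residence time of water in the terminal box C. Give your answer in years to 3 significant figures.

0.0248 yr

Box A: F(A→B) = (345200 + 69310) − 67350 = 347160 km³/yr.
Box B: F(B→C) = (347160 + 114300) − 186300 = 275160 km³/yr.
Box C throughput = its input = 275160 km³/yr; τ = 6824 / 275160 = 0.02480 yr.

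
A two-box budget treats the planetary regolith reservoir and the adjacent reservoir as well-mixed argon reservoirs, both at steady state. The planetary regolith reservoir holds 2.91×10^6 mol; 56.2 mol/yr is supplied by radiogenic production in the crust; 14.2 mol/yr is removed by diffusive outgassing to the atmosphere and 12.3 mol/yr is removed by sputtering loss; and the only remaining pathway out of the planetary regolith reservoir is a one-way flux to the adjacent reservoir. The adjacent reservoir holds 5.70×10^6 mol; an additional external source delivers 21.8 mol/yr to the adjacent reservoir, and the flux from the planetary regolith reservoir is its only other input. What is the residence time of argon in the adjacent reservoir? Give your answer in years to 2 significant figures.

Balance the planetary regolith reservoir: ΣF_in = 56.200 mol/yr.
Flux to the adjacent reservoir = ΣF_in − (14.2 + 12.3) = 29.700 mol/yr.
Total input to the adjacent reservoir = 29.700 + 21.8 = 51.500 mol/yr; at steady state this equals its total output.
τ = M / F = 5.70×10^6 / 51.500 = 110700 yr.

110000 yr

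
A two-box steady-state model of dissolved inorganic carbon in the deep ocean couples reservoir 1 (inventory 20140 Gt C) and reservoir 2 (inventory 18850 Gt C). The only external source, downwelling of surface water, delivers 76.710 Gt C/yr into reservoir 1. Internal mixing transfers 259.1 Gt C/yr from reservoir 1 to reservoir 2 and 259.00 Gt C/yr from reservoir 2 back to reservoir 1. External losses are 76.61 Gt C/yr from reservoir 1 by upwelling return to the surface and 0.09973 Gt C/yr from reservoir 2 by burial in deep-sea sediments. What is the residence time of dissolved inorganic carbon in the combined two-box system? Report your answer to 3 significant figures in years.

508 yr

For the system as a whole, the A↔B exchange is internal and contributes nothing to the throughput; only the external sinks remove mass.
M_total = 20140 + 18850 = 38990 Gt C.
ΣF_external_out = 76.61 + 0.09973 = 76.710 Gt C/yr.
τ = M_total / ΣF_ext = 38990 / 76.710 = 508.3 yr.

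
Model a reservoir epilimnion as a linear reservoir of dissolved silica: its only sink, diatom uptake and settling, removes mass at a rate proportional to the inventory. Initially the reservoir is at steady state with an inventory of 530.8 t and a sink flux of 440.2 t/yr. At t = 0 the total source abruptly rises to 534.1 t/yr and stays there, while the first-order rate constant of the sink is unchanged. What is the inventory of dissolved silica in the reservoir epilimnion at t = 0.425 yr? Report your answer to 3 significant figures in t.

564 t

τ = M₀/F₀ = 530.8/440.2 = 1.206 yr; rate constant k = 1/τ.
New steady state M_∞ = F₁/k = F₁·τ = 534.1 × 1.206 = 644.03 t.
M(t) = M_∞ + (M₀ − M_∞)·e^(−t/τ); t/τ = 0.425/1.206 = 0.3525, so e^(−t/τ) = 0.7030.
M(t) = 644.03 − 113.2 × 0.7030 = 564.43 t.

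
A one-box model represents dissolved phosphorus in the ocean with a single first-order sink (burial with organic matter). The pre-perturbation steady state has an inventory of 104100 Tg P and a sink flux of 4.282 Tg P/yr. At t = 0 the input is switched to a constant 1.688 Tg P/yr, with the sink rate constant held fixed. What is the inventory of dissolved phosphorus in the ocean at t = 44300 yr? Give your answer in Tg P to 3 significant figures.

51200 Tg P

The sink rate constant is k = F₀/M₀ = 4.282/104100 = 4.113×10^-5 yr⁻¹.
Solving dM/dt = F₁ − kM with M(0) = M₀ gives M(t) = F₁/k + (M₀ − F₁/k)·e^(−kt).
F₁/k = 1.688/4.113×10^-5 = 41037 Tg P; kt = 4.113×10^-5 × 44300 = 1.822, e^(−kt) = 0.1617.
M(44300) = 41037 + (104100 − 41037) × 0.1617 = 41037 + 10200 = 51232 Tg P.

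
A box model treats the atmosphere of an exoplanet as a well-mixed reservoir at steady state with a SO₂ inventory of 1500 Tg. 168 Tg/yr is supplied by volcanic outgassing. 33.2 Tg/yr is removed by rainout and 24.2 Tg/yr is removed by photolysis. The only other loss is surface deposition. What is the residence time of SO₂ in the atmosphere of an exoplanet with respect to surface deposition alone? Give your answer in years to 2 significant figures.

14 yr

At steady state ΣF_in = ΣF_out.
ΣF_in = 168.00 Tg/yr.
Surface deposition flux = ΣF_in − (33.2 + 24.2) = 168.00 − 57.40 = 110.6 Tg/yr.
τ = M / F = 1500 / 110.6 = 13.56 yr.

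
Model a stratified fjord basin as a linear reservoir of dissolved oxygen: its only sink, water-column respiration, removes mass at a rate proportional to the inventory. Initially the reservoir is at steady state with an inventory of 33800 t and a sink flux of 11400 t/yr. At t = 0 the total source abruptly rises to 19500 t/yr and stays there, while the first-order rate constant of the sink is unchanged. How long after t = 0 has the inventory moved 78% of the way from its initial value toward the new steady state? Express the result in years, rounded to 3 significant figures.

τ = M₀/F₀ = 33800/11400 = 2.965 yr.
The remaining gap fraction is e^(−t/τ); 78% covered ⇒ e^(−t/τ) = 0.220.
t = −τ ln(0.220) = 2.965 × 1.514 = 4.489 yr.

4.49 yr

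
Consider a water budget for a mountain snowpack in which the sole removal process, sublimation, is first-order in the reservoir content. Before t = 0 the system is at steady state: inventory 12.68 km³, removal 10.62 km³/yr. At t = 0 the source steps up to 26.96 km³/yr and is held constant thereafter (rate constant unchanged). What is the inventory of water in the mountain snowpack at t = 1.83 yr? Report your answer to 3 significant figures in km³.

28.0 km³

τ = M₀/F₀ = 12.68/10.62 = 1.194 yr; rate constant k = 1/τ.
New steady state M_∞ = F₁/k = F₁·τ = 26.96 × 1.194 = 32.190 km³.
M(t) = M_∞ + (M₀ − M_∞)·e^(−t/τ); t/τ = 1.83/1.194 = 1.533, so e^(−t/τ) = 0.2160.
M(t) = 32.190 − 19.51 × 0.2160 = 27.976 km³.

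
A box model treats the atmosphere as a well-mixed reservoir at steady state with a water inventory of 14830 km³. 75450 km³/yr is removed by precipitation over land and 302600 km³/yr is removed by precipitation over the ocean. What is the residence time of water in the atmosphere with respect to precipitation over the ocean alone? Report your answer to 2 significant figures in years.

0.049 yr

Residence time with respect to a single sink: τ = M / F_sink.
τ = 14830 / 302600 = 0.04901 yr.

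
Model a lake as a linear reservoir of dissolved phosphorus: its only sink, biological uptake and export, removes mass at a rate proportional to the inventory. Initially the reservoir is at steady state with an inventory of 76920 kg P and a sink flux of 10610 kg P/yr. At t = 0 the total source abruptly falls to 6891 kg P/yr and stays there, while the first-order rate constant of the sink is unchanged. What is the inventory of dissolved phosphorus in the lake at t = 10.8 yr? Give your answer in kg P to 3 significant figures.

56000 kg P

Residence time τ = M₀/F₀ = 7.250 yr. The eventual steady state is M_∞ = M₀·(F₁/F₀) = 76920 × 6891/10610 = 49958 kg P.
The anomaly ΔM(t) = M(t) − M_∞ decays as ΔM₀·e^(−t/τ) with ΔM₀ = 76920 − 49958 = 26960 kg P.
At t = 10.8 yr, e^(−t/τ) = e^(−1.490) = 0.2254, so ΔM = 6078 kg P and M = 49958 + 6078 = 56036 kg P.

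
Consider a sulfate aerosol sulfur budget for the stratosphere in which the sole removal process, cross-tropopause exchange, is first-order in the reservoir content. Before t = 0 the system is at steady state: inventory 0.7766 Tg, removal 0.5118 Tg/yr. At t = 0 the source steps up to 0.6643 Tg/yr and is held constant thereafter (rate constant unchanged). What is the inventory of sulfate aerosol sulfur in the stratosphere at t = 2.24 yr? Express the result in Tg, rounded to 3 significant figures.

τ = M₀/F₀ = 0.7766/0.5118 = 1.517 yr; rate constant k = 1/τ.
New steady state M_∞ = F₁/k = F₁·τ = 0.6643 × 1.517 = 1.0080 Tg.
M(t) = M_∞ + (M₀ − M_∞)·e^(−t/τ); t/τ = 2.24/1.517 = 1.476, so e^(−t/τ) = 0.2285.
M(t) = 1.0080 − 0.2314 × 0.2285 = 0.95513 Tg.

0.955 Tg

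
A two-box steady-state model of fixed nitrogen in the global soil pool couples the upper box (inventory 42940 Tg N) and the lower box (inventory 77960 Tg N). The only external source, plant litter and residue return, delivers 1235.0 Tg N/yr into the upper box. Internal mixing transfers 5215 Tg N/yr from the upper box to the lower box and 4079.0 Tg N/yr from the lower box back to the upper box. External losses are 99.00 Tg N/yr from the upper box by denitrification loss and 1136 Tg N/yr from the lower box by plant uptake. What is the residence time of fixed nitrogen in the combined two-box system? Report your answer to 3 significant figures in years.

97.9 yr

Residence time in the combined system uses the total inventory and the total *external* removal — internal exchanges between the two boxes cancel.
M_total = 42940 + 77960 = 120900 Tg N.
ΣF_external_out = 99.00 + 1136 = 1235.0 Tg N/yr.
τ = M_total / ΣF_ext = 120900 / 1235.0 = 97.89 yr.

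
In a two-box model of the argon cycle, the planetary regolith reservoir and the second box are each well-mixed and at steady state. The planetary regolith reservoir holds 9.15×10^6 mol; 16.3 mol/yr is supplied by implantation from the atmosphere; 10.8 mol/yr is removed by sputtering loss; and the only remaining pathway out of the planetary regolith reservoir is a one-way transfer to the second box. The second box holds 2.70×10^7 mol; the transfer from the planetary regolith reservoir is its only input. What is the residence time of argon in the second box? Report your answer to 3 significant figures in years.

Balance the planetary regolith reservoir: ΣF_in = 16.300 mol/yr.
Transfer to the second box = ΣF_in − (10.8) = 5.5000 mol/yr.
At steady state the output of the second box equals its input, 5.5000 mol/yr.
τ = M / F = 2.70×10^7 / 5.5000 = 4.909×10^6 yr.

4.91×10^6 yr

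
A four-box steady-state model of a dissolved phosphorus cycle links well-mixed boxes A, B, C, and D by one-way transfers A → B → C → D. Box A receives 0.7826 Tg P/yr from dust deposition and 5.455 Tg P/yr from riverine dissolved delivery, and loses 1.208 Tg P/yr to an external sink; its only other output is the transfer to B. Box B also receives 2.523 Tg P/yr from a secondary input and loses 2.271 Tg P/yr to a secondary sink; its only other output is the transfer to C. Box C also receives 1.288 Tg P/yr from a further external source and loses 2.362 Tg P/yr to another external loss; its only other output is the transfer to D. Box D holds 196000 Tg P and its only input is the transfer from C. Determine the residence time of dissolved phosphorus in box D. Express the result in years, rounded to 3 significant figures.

46600 yr

Box A: F(A→B) = (0.7826 + 5.455) − 1.208 = 5.0296 Tg P/yr.
Box B: F(B→C) = (5.0296 + 2.523) − 2.271 = 5.2816 Tg P/yr.
Box C: F(C→D) = (5.2816 + 1.288) − 2.362 = 4.2076 Tg P/yr.
Box D throughput = its input = 4.2076 Tg P/yr; τ = 196000 / 4.2076 = 46580 yr.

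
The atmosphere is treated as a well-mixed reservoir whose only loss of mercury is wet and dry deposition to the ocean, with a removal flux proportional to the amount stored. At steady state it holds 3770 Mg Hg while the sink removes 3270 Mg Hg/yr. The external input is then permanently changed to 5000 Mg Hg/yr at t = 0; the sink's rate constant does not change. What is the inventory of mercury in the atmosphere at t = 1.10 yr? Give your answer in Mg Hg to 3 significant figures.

5000 Mg Hg

τ = M₀/F₀ = 3770/3270 = 1.153 yr; rate constant k = 1/τ.
New steady state M_∞ = F₁/k = F₁·τ = 5000 × 1.153 = 5764.5 Mg Hg.
M(t) = M_∞ + (M₀ − M_∞)·e^(−t/τ); t/τ = 1.10/1.153 = 0.9541, so e^(−t/τ) = 0.3852.
M(t) = 5764.5 − 1995 × 0.3852 = 4996.3 Mg Hg.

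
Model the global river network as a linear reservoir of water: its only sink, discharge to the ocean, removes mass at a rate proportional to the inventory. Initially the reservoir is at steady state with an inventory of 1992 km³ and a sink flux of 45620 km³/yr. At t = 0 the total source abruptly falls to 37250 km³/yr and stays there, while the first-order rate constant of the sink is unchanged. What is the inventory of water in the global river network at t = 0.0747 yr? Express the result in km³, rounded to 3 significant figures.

1690 km³

Residence time τ = M₀/F₀ = 0.04367 yr. The eventual steady state is M_∞ = M₀·(F₁/F₀) = 1992 × 37250/45620 = 1626.5 km³.
The anomaly ΔM(t) = M(t) − M_∞ decays as ΔM₀·e^(−t/τ) with ΔM₀ = 1992 − 1626.5 = 365.5 km³.
At t = 0.0747 yr, e^(−t/τ) = e^(−1.711) = 0.1807, so ΔM = 66.05 km³ and M = 1626.5 + 66.05 = 1692.6 km³.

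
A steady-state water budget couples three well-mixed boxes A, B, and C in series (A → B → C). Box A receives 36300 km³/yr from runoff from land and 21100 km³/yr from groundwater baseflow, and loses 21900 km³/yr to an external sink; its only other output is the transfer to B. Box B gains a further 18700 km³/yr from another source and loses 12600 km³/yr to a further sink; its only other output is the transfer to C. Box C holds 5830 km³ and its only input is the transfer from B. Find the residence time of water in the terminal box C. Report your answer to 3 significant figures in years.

Box A: F(A→B) = (36300 + 21100) − 21900 = 35500 km³/yr.
Box B: F(B→C) = (35500 + 18700) − 12600 = 41600 km³/yr.
Box C throughput = its input = 41600 km³/yr; τ = 5830 / 41600 = 0.1401 yr.

0.140 yr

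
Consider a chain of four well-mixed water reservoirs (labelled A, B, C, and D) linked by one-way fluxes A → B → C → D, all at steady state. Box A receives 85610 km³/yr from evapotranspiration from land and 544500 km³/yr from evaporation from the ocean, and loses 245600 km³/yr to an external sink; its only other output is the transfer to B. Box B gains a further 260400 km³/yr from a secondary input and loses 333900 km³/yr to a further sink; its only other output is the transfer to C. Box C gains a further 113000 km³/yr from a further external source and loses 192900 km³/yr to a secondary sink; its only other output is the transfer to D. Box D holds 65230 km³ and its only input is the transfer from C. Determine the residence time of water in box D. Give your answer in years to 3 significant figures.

0.282 yr

Box A: F(A→B) = (85610 + 544500) − 245600 = 384510 km³/yr.
Box B: F(B→C) = (384510 + 260400) − 333900 = 311010 km³/yr.
Box C: F(C→D) = (311010 + 113000) − 192900 = 231110 km³/yr.
Box D throughput = its input = 231110 km³/yr; τ = 65230 / 231110 = 0.2822 yr.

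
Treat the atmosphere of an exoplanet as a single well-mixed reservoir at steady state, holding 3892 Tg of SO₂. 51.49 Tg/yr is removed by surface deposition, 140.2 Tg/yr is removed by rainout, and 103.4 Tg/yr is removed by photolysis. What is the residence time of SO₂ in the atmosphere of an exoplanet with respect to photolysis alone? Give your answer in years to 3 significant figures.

37.6 yr

Residence time with respect to a single sink: τ = M / F_sink.
τ = 3892 / 103.4 = 37.64 yr.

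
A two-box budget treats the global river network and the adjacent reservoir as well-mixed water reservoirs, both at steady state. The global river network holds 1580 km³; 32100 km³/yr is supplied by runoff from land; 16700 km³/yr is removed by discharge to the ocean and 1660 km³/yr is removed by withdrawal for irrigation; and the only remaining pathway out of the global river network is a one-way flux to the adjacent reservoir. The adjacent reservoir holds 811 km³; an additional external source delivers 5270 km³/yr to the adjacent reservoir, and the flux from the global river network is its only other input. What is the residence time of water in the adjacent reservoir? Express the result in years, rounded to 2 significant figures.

0.043 yr

Balance the global river network: ΣF_in = 32100 km³/yr.
Flux to the adjacent reservoir = ΣF_in − (16700 + 1660) = 13740 km³/yr.
Total input to the adjacent reservoir = 13740 + 5270 = 19010 km³/yr; at steady state this equals its total output.
τ = M / F = 811 / 19010 = 0.04266 yr.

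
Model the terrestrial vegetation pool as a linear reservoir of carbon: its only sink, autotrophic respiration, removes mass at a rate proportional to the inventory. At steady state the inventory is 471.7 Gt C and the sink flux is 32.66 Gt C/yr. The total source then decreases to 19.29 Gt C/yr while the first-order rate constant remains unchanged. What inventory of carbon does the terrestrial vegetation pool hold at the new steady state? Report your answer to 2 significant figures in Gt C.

280 Gt C

Rate constant k = F/M = 32.66 / 471.7 = 0.06924 yr⁻¹.
At the new steady state, source = k·M_new ⇒ M_new = 19.29 / 0.06924 = 278.6 Gt C.
(Equivalently M_new = M × F_new/F_old = 471.7 × 19.29/32.66.)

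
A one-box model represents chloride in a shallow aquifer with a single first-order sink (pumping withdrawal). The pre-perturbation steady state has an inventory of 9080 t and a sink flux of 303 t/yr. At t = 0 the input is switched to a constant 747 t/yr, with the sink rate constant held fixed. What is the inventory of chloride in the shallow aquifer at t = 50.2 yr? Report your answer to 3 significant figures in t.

The sink rate constant is k = F₀/M₀ = 303/9080 = 0.03337 yr⁻¹.
Solving dM/dt = F₁ − kM with M(0) = M₀ gives M(t) = F₁/k + (M₀ − F₁/k)·e^(−kt).
F₁/k = 747/0.03337 = 22385 t; kt = 0.03337 × 50.2 = 1.675, e^(−kt) = 0.1873.
M(50.2) = 22385 + (9080 − 22385) × 0.1873 = 22385 − 2492 = 19894 t.

19900 t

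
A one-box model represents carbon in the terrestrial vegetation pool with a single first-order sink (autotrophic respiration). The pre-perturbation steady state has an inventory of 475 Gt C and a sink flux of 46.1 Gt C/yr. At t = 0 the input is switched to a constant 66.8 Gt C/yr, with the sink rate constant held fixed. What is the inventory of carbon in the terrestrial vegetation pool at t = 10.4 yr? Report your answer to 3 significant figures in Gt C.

611 Gt C

Residence time τ = M₀/F₀ = 10.30 yr. The eventual steady state is M_∞ = M₀·(F₁/F₀) = 475 × 66.8/46.1 = 688.29 Gt C.
The anomaly ΔM(t) = M(t) − M_∞ decays as ΔM₀·e^(−t/τ) with ΔM₀ = 475 − 688.29 = −213.3 Gt C.
At t = 10.4 yr, e^(−t/τ) = e^(−1.009) = 0.3645, so ΔM = −77.73 Gt C and M = 688.29 − 77.73 = 610.55 Gt C.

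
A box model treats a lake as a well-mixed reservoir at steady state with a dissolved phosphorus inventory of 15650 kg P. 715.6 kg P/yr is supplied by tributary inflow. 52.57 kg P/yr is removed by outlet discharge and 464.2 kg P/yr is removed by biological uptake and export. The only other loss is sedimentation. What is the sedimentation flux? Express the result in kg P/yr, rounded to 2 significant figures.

At steady state ΣF_in = ΣF_out.
ΣF_in = 715.60 kg P/yr.
Sedimentation flux = ΣF_in − (52.57 + 464.2) = 715.60 − 516.8 = 198.8 kg P/yr.

200 kg P/yr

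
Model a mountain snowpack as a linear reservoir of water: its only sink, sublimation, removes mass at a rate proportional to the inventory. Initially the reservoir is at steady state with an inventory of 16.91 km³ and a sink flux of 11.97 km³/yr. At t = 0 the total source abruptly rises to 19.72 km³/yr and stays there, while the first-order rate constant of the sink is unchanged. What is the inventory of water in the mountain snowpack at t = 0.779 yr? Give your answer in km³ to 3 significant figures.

τ = M₀/F₀ = 16.91/11.97 = 1.413 yr; rate constant k = 1/τ.
New steady state M_∞ = F₁/k = F₁·τ = 19.72 × 1.413 = 27.858 km³.
M(t) = M_∞ + (M₀ − M_∞)·e^(−t/τ); t/τ = 0.779/1.413 = 0.5514, so e^(−t/τ) = 0.5761.
M(t) = 27.858 − 10.95 × 0.5761 = 21.551 km³.

21.6 km³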